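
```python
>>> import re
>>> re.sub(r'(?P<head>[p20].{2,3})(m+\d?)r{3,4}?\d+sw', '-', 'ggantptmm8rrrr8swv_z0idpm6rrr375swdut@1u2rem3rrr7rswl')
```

'ggant-v_z-dut@1u2rem3rrr7rswl'

`sub` substitutes '-' at each match site.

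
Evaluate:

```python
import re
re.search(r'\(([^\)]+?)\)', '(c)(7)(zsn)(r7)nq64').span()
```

(0, 3)

`re.search` scans for the first position where the pattern succeeds.
The match spans [0:3] → '(c)'.
Captured: group 1 = 'c'.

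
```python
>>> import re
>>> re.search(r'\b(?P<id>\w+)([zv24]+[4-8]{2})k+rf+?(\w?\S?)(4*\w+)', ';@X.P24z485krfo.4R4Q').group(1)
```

The pattern matches a word boundary (`\b`, zero-width); then one or more of a word character (captured as 'id'); then one or more of one of [zv24], then exactly 2 of a character in [4-8] (captured); then one or more of the literal 'k', then the literal 'r', then one or more of the literal 'f' (lazy); then optionally a word character, then optionally a non-whitespace character (captured); then zero or more of the literal '4', then one or more of a word character (captured).
`re.search` tries every starting position until one works.
The match spans [4:20] → 'P24z485krfo.4R4Q'.
Captured: group 1 = 'P24z', group 2 = '485', group 3 = 'o.', group 4 = '4R4Q'.

'P24z'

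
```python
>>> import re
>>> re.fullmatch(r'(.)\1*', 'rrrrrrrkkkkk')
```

`re.fullmatch` requires the pattern to consume the entire string.
Here the string isn't matched end-to-end, so the call returns None.

None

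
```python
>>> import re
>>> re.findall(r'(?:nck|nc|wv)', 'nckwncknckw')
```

The regex engine tests alternatives in the order written; an earlier branch that matches wins even if a later one would match more.
Scanning left to right: at [0:3] → 'nck'; at [4:7] → 'nck'; at [7:10] → 'nck'.
No capturing groups, so `findall` returns the 3 full match strings.

['nck', 'nck', 'nck']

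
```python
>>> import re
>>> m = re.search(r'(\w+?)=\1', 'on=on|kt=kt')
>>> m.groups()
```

('on',)

The match spans [0:5] → 'on=on'.
Captured: group 1 = 'on'.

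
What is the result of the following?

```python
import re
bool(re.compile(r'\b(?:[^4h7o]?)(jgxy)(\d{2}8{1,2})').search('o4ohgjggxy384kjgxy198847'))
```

False

The pattern matches a word boundary (`\b`, zero-width); then optionally any character except [4h7o] (non-capturing group); then the literal 'jg', then the literal 'xy' (captured); then exactly 2 of a digit, then 1 to 2 of a literal '8' (captured).
`re.search` tries every starting position until one works.
Here no position works, so the call returns None, and `bool(None)` is False.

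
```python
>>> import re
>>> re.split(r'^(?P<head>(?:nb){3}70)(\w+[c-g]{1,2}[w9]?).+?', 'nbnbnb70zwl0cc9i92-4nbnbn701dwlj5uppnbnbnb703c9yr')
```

['', 'nbnbnb70', 'zwl0cc9', '92-4nbnbn701dwlj5uppnbnbnb703c9yr']

This matches anchored at the start of the string; then the literal 'nb' repeated 3 times, then the literal '70' (captured as 'head'); then one or more of a word character, then 1 to 2 of a character in [c-g], then optionally one of [w9] (captured); then one or more of any character (lazy).
A non-greedy quantifier consumes as few characters as it can — just enough that the remainder of the pattern still matches from where it stops; whatever follows it matches normally.
Matches to split on: at [0:16] → 'nbnbnb70zwl0cc9i'.
`re.split` interleaves the captured-group text with the surrounding fragments.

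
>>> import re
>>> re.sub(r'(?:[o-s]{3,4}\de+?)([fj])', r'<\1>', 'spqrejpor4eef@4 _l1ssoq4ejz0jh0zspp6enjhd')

'spqrej<f>@4 _l1<j>z0jh0zspp6enjhd'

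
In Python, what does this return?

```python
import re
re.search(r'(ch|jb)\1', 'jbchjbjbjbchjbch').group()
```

'jbjb'

`\1` is not a pattern — it's the concrete string captured by group 1, re-applied verbatim.
`search` walks the string left to right and returns the first match it finds.
The match spans [4:8] → 'jbjb'.
Captured: group 1 = 'jb'.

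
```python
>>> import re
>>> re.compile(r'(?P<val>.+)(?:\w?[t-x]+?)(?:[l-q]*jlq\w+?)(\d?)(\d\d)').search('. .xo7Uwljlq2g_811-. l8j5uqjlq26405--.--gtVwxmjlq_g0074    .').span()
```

(0, 54)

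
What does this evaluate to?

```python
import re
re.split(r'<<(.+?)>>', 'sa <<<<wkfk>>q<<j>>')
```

['sa ', '<<wkfk', 'q', 'j', '']

Because the quantifier is non-greedy, it stops expanding at the earliest point where the rest of the pattern can succeed.
Matches to split on: at [3:13] → '<<<<wkfk>>'; at [14:19] → '<<j>>'.
Because the pattern has a capturing group, `split` also inserts each captured text between the pieces.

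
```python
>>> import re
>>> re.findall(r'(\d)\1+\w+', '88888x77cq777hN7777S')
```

`\1` is not a pattern — it's the concrete string captured by group 1, re-applied verbatim.
Walking the string: at [0:20] match '88888x77cq777hN7777S', group 1 = '8'.
With a single group, `findall` returns only what that group captured — 1 item.

['8']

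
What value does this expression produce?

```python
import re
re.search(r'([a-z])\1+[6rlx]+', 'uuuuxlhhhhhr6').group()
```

After group 1 captures some text, `\1` only succeeds where that same text appears again.
`re.search` scans for the first position where the pattern succeeds.
The match spans [0:6] → 'uuuuxl'.
Captured: group 1 = 'u'.

'uuuuxl'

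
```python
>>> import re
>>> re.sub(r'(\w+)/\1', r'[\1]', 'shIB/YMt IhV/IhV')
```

'shIB/YMt [IhV]'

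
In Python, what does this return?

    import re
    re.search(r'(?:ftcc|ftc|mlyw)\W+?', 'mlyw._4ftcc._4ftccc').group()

`re.search` tries every starting position until one works.
The match spans [0:5] → 'mlyw.'.

'mlyw.'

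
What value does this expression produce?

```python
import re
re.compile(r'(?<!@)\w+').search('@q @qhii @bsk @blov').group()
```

'hii'

`(?!…)`/`(?<!…)` only lets a position through if the neighbouring text does NOT match; no characters are consumed.
The match spans [5:8] → 'hii'.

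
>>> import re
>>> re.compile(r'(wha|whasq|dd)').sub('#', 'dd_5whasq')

Alternation tries branches left to right and keeps the first one that lets the overall match succeed at that position.
`sub` substitutes '#' at each match site.

'#_5#sq'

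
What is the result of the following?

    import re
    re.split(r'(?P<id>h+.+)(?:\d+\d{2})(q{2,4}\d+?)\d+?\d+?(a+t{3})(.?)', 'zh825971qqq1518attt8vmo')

['z', 'h825', 'qqq1', 'attt', '8', 'vmo']

Pattern: one or more of the literal 'h', then one or more of any character (captured as 'id'); then one or more of a digit, then exactly 2 of a digit (non-capturing group); then 2 to 4 of a literal 'q', then one or more of a digit (lazy) (captured); then one or more of a digit (lazy), then one or more of a digit (lazy); then one or more of the literal 'a', then exactly 3 of a literal 't' (captured); then optionally any character (captured).
A `+?`/`*?`/`{m,n}?` starts at its minimum and grows only as far as needed for what follows to match.
Matches to split on: at [1:20] → 'h825971qqq1518attt8'.
The group in the pattern means `split` returns the separators' captures alongside the pieces.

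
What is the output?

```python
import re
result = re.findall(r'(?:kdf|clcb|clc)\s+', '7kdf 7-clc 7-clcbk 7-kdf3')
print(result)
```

Scanning left to right: at [1:5] → 'kdf '; at [7:11] → 'clc '.
Since nothing is captured, `findall` lists the 2 matched substrings directly.

['kdf ', 'clc ']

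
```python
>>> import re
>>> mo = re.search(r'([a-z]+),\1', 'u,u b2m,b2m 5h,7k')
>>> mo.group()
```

'u,u'

After group 1 captures some text, `\1` only succeeds where that same text appears again.
`search` walks the string left to right and returns the first match it finds.
The match spans [0:3] → 'u,u'.
Captured: group 1 = 'u'.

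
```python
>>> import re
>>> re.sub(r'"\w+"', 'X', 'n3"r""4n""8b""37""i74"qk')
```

'n3XXXXXqk'

Matches: at [2:5] → '"r"'; at [5:9] → '"4n"'; at [9:13] → '"8b"'; at [13:17] → '"37"'; at [17:22] → '"i74"'.
Each match is replaced by 'X'.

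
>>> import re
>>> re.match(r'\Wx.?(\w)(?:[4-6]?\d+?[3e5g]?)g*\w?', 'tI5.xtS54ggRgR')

Pattern: a non-word character, then the literal 'x', then optionally any character; then a word character (captured); then optionally a character in [4-6], then one or more of a digit (lazy), then optionally one of [3e5g] (non-capturing group); then zero or more of a literal 'g', then optionally a word character.
With `match`, the pattern is implicitly anchored at the beginning.
Here the pattern fails at index 0, so the call returns None.

None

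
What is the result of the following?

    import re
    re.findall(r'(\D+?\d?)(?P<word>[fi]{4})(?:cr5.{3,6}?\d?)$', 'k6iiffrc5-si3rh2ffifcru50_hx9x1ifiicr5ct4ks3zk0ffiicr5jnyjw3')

[('zk0', 'ffii')]

Pattern: one or more of a non-digit (lazy), then optionally a digit (captured); then exactly 4 of one of [fi] (captured as 'word'); then the literal 'cr5', then 3 to 6 of any character (lazy), then optionally a digit (non-capturing group); then anchored at the end.
With 2 capturing groups, `findall` returns a 2-tuple per match.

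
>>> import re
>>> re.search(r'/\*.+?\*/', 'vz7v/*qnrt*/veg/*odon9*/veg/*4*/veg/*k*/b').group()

'/*qnrt*/'

A non-greedy quantifier consumes as few characters as it can — just enough that the remainder of the pattern still matches from where it stops; whatever follows it matches normally.
`search` walks the string left to right and returns the first match it finds.
The match spans [4:12] → '/*qnrt*/'.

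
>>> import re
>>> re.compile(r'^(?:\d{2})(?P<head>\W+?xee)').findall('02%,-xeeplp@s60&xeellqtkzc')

This matches anchored at the start of the string; then exactly 2 of a digit (non-capturing group); then one or more of a non-word character (lazy), then the literal 'xee' (captured as 'head').
Matches: at [0:8] match '02%,-xee', group 1 = '%,-xee'.
Because there's exactly one group, `findall` drops the full match and keeps group 1 from the one hit.

['%,-xee']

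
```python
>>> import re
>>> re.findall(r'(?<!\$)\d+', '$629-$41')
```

['29', '1']

The negative lookaround is zero-width — it rules out positions where the adjacent text would match, without consuming anything.
Matches: at [2:4] → '29'; at [7:8] → '1'.
No capturing groups, so `findall` returns the 2 full match strings.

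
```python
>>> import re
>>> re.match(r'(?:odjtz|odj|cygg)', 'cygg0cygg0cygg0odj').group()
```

'cygg'

With `match`, the pattern is implicitly anchored at the beginning.
The match spans [0:4] → 'cygg'.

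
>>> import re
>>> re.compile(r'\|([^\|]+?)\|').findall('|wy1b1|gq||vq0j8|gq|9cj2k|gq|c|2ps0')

['wy1b1', 'vq0j8', '9cj2k', 'c']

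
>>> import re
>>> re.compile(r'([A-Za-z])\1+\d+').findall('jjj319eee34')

['j', 'e']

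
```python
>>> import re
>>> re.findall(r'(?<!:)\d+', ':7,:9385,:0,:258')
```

A negative assertion filters positions out without eating any characters.
Scanning left to right: at [5:8] → '385'; at [14:16] → '58'.
Since nothing is captured, `findall` lists the 2 matched substrings directly.

['385', '58']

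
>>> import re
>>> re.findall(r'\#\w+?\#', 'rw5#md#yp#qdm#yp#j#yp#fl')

Matches: at [3:7] → '#md#'; at [9:14] → '#qdm#'; at [16:19] → '#j#'.
With no groups in the pattern, `findall` gives back each whole match — 3 here.

['#md#', '#qdm#', '#j#']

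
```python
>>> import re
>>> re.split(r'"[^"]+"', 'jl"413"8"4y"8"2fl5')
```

['jl', '8', '8"2fl5']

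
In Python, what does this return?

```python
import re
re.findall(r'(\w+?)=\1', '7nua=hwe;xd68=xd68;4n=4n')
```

['xd68', '4n']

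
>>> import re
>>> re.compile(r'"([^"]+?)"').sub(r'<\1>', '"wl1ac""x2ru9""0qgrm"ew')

Matches: at [0:7] → '"wl1ac"'; at [7:14] → '"x2ru9"'; at [14:21] → '"0qgrm"'.
`\1` in the replacement pulls in group 1's text for each match.

'<wl1ac><x2ru9><0qgrm>ew'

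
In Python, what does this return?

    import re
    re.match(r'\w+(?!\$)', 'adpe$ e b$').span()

(0, 3)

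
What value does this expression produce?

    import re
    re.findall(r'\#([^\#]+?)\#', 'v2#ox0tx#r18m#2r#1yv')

['ox0tx', '2r']

Because there's exactly one group, `findall` drops the full match and keeps group 1 from each hit.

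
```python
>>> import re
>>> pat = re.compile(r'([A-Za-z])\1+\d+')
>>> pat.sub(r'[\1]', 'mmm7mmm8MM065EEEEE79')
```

'[m][m][M][E]'

A backreference is literal: `\1` must see the identical characters the first group matched.
`\1` in the replacement pulls in group 1's text for each match.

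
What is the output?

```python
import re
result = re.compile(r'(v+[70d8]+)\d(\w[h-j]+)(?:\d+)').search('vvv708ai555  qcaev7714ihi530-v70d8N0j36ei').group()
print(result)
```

The match spans [0:11] → 'vvv708ai555'.

vvv708ai555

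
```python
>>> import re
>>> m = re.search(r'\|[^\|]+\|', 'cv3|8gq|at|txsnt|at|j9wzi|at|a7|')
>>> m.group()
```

'|8gq|'

The match spans [3:8] → '|8gq|'.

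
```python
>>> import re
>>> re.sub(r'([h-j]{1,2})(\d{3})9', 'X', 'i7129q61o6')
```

'Xq61o6'

Pattern: 1 to 2 of a character in [h-j] (captured); then exactly 3 of a digit (captured); then a literal '9'.
Matches: at [0:5] → 'i7129'.
Each match is replaced by 'X'.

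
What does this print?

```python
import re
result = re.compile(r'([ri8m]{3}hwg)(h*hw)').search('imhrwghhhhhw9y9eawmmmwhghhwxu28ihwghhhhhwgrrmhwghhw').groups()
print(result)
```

The match spans [42:51] → 'rrmhwghhw'.
Captured: group 1 = 'rrmhwg', group 2 = 'hhw'.

('rrmhwg', 'hhw')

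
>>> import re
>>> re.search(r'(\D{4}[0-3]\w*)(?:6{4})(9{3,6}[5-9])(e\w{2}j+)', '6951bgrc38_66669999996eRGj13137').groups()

('bgrc38_', '9999996', 'eRGj')

The match spans [4:26] → 'bgrc38_66669999996eRGj'.
Captured: group 1 = 'bgrc38_', group 2 = '9999996', group 3 = 'eRGj'.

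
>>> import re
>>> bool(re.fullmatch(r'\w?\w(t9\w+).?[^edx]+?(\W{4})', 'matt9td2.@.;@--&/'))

False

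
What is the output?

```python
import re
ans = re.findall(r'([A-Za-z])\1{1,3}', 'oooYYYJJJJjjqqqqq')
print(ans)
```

`\1` is not a pattern — it's the concrete string captured by group 1, re-applied verbatim.
Scanning left to right: at [0:3] match 'ooo', group 1 = 'o'; at [3:6] match 'YYY', group 1 = 'Y'; at [6:10] match 'JJJJ', group 1 = 'J'; at [10:12] match 'jj', group 1 = 'j'; at [12:16] match 'qqqq', group 1 = 'q'.
Because there's exactly one group, `findall` drops the full match and keeps group 1 from each hit.

['o', 'Y', 'J', 'j', 'q']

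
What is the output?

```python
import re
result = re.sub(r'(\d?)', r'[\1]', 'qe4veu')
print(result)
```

[]q[]e[4][]v[]e[]u[]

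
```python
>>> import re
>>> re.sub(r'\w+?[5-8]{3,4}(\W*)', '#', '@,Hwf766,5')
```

'@,#5'

This matches one or more of a word character (lazy), then 3 to 4 of a character in [5-8]; then zero or more of a non-word character (captured).
Matches: at [2:9] → 'Hwf766,'.
`sub` substitutes '#' at each match site.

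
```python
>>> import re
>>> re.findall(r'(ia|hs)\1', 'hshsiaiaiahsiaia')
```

`\1` has to match the exact text group 1 already captured.
Matches: at [0:4] match 'hshs', group 1 = 'hs'; at [4:8] match 'iaia', group 1 = 'ia'; at [12:16] match 'iaia', group 1 = 'ia'.
One capturing group, so `findall` returns just the captured substring from each match — 3 in all.

['hs', 'ia', 'ia']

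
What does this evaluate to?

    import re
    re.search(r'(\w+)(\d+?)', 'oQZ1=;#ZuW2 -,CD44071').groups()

('oQZ', '1')

The pattern matches one or more of a word character (captured); then one or more of a digit (lazy) (captured).
`search` walks the string left to right and returns the first match it finds.
The match spans [0:4] → 'oQZ1'.
Captured: group 1 = 'oQZ', group 2 = '1'.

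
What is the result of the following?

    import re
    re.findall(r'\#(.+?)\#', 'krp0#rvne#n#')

Scanning left to right: at [4:10] match '#rvne#', group 1 = 'rvne'.
With a single group, `findall` returns only what that group captured — 1 item.

['rvne']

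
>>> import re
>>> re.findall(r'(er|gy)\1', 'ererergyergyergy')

['er']

After group 1 captures some text, `\1` only succeeds where that same text appears again.
Matches: at [0:4] match 'erer', group 1 = 'er'.
One capturing group, so `findall` returns just the captured substring from the one match — 1 in all.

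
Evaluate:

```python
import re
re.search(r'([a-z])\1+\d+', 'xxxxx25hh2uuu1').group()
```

'xxxxx25'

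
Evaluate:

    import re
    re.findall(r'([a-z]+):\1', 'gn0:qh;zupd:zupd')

['zupd']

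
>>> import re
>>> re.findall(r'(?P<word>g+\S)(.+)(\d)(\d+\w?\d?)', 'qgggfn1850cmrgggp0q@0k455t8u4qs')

The pattern matches one or more of the literal 'g', then a non-whitespace character (captured as 'word'); then one or more of any character (captured); then a digit (captured); then one or more of a digit, then optionally a word character, then optionally a digit (captured).
Walking the string: at [1:27] match 'gggfn1850cmrgggp0q@0k455t8', groups = ('gggf', 'n1850cmrgggp0q@0k4', '5', '5t8').
With 4 capturing groups, `findall` returns a 4-tuple per match.

[('gggf', 'n1850cmrgggp0q@0k4', '5', '5t8')]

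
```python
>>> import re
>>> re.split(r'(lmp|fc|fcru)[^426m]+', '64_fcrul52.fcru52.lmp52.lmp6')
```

Branches in `(...|...)` are attempted left-to-right; the first branch that allows the whole pattern to succeed is taken.
With a capturing group present, the delimiter's captured portion is kept in the result list.

['64_', 'fc', '2.', 'fc', '2.', 'lmp', '2.lmp6']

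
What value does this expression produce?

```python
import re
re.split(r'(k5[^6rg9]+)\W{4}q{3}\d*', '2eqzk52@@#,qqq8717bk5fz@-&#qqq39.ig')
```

['2eqz', 'k52@@#,qqq8717bk5fz', '.ig']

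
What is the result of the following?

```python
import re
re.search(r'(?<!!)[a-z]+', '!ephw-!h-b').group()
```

`(?!…)`/`(?<!…)` only lets a position through if the neighbouring text does NOT match; no characters are consumed.
`re.search` scans for the first position where the pattern succeeds.
The match spans [2:5] → 'phw'.

'phw'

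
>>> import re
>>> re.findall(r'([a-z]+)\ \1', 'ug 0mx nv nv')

`\1` has to match the exact text group 1 already captured.
Walking the string: at [7:12] match 'nv nv', group 1 = 'nv'.
`findall` collects group 1 from the one match (1 total).

['nv']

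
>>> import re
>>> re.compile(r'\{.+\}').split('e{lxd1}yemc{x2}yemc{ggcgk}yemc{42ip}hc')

['e', 'hc']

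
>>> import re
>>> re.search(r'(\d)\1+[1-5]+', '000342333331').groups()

After group 1 captures some text, `\1` only succeeds where that same text appears again.
`search` walks the string left to right and returns the first match it finds.
The match spans [0:12] → '000342333331'.
Captured: group 1 = '0'.

('0',)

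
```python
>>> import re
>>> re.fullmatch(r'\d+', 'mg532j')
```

None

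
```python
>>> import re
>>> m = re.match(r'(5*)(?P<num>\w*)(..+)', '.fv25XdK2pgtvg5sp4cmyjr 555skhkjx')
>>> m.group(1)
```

This matches zero or more of a literal '5' (captured); then zero or more of a word character (captured as 'num'); then any character, then one or more of any character (captured).
`re.match` only tries the pattern at the start of the string.
The match spans [0:33] → '.fv25XdK2pgtvg5sp4cmyjr 555skhkjx'.
Captured: group 1 = '', group 2 = '', group 3 = '.fv25XdK2pgtvg5sp4cmyjr 555skhkjx'.

''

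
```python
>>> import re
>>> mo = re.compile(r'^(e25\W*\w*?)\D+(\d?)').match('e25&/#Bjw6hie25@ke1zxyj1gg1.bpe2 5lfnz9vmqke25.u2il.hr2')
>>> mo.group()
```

'e25&/#Bjw6'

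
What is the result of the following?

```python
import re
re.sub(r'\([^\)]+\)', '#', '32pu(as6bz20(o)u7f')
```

Matches: at [4:15] → '(as6bz20(o)'.
Each match is replaced by '#'.

'32pu#u7f'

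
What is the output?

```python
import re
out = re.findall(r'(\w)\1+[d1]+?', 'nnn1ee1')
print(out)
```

['n', 'e']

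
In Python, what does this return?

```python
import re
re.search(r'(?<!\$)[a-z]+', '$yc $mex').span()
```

(2, 3)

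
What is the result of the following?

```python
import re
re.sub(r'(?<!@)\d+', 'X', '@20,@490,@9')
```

A negative assertion filters positions out without eating any characters.
Every occurrence is swapped for 'X'.

'@2X,@4X,@9'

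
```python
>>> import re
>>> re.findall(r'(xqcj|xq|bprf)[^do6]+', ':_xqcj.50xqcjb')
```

['xqcj']

Alternation tries branches left to right and keeps the first one that lets the overall match succeed at that position.
`findall` collects group 1 from the one match (1 total).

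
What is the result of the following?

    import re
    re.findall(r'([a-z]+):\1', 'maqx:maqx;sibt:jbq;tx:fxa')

['maqx']

`\1` is not a pattern — it's the concrete string captured by group 1, re-applied verbatim.
Walking the string: at [0:9] match 'maqx:maqx', group 1 = 'maqx'.
One capturing group, so `findall` returns just the captured substring from the one match — 1 in all.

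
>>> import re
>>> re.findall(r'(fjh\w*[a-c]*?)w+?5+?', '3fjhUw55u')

['fjhU']

This matches the literal 'fjh', then zero or more of a word character, then zero or more of a character in [a-c] (lazy) (captured); then one or more of the literal 'w' (lazy), then one or more of a literal '5' (lazy).
Matches: at [1:7] match 'fjhUw5', group 1 = 'fjhU'.
`findall` collects group 1 from the one match (1 total).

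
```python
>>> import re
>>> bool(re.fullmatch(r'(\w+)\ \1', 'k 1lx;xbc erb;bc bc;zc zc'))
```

False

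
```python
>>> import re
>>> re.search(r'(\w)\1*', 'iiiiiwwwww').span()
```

(0, 5)

`\1` has to match the exact text group 1 already captured.
`search` walks the string left to right and returns the first match it finds.
The match spans [0:5] → 'iiiii'.
Captured: group 1 = 'i'.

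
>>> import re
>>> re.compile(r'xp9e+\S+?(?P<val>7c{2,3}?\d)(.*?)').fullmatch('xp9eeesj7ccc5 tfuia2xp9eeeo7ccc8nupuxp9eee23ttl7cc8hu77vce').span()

`re.fullmatch` requires the pattern to consume the entire string.
The match spans [0:58] → 'xp9eeesj7ccc5 tfuia2xp9eeeo7ccc8nupuxp9eee23ttl7cc8hu77vce'.

(0, 58)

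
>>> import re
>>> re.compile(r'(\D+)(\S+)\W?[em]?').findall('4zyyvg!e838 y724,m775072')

[('zyyvg!e', '838'), ('y', '724,m775072')]

Pattern: one or more of a non-digit (captured); then one or more of a non-whitespace character (captured); then optionally a non-word character, then optionally one of [em].
With 2 capturing groups, `findall` returns a 2-tuple per match.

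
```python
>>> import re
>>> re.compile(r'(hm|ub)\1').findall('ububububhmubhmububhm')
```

`\1` is not a pattern — it's the concrete string captured by group 1, re-applied verbatim.
One capturing group, so `findall` returns just the captured substring from each match — 3 in all.

['ub', 'ub', 'ub']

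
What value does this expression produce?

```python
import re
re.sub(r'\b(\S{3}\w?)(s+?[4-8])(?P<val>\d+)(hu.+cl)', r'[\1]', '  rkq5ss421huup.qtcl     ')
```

'  [rkq5]     '

The pattern matches a word boundary (`\b`, zero-width); then exactly 3 of a non-whitespace character, then optionally a word character (captured); then one or more of the literal 's' (lazy), then a character in [4-8] (captured); then one or more of a digit (captured as 'val'); then the literal 'hu', then one or more of any character, then the literal 'cl' (captured).
Each match is replaced using the text its own group 1 captured.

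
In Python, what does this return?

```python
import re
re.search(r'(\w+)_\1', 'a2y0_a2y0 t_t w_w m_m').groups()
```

('a2y0',)

The backreference `\1` re-matches whatever the first group consumed, character for character.
`search` walks the string left to right and returns the first match it finds.
The match spans [0:9] → 'a2y0_a2y0'.
Captured: group 1 = 'a2y0'.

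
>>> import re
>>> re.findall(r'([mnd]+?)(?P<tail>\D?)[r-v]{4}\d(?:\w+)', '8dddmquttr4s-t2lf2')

[('dddm', 'q')]

This matches one or more of one of [mnd] (lazy) (captured); then optionally a non-digit (captured as 'tail'); then exactly 4 of a character in [r-v], then a digit; then one or more of a word character (non-capturing group).
Walking the string: at [1:12] match 'dddmquttr4s', groups = ('dddm', 'q').
Multiple groups make `findall` return tuples — one 2-tuple for the one match.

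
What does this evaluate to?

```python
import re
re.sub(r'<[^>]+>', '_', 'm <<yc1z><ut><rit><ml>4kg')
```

Matches: at [2:9] → '<<yc1z>'; at [9:13] → '<ut>'; at [13:18] → '<rit>'; at [18:22] → '<ml>'.
Every occurrence is swapped for '_'.

'm ____4kg'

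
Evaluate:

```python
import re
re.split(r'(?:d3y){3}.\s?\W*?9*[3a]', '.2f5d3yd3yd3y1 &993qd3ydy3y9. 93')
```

This matches the literal 'd3y' repeated 3 times, then any character, then optionally whitespace; then zero or more of a non-word character (lazy), then zero or more of a literal '9', then one of [3a].
Matches to split on: at [4:19] → 'd3yd3yd3y1 &993'.
Splitting on the pattern gives 2 pieces.

['.2f5', 'qd3ydy3y9. 93']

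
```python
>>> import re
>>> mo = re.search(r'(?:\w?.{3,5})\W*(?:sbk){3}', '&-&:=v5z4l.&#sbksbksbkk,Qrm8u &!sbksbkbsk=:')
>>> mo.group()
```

Pattern: optionally a word character, then 3 to 5 of any character (non-capturing group); then zero or more of a non-word character, then the literal 'sbk' repeated 3 times.
The match spans [5:22] → 'v5z4l.&#sbksbksbk'.

'v5z4l.&#sbksbksbk'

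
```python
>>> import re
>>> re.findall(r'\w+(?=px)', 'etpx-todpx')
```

['et', 'tod']

The `(?=…)`/`(?<=…)` assertion just peeks at neighbouring text; it doesn't advance the match position.
`findall` yields the raw match text (2 of them) because the pattern has no groups.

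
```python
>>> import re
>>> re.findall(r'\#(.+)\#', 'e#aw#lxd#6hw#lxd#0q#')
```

Because there's exactly one group, `findall` drops the full match and keeps group 1 from the one hit.

['aw#lxd#6hw#lxd#0q']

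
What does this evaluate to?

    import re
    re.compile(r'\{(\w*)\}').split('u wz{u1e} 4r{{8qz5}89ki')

The group in the pattern means `split` returns the separators' captures alongside the pieces.

['u wz', 'u1e', ' 4r{', '8qz5', '89ki']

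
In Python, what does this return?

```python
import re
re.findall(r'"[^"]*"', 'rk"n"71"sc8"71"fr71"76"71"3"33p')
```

No capturing groups, so `findall` returns the 4 full match strings.

['"n"', '"sc8"', '"fr71"', '"71"']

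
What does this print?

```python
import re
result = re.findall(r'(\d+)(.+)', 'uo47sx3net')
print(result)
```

[('47', 'sx3net')]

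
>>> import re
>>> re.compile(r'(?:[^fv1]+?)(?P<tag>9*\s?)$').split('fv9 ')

The pattern matches one or more of any character except [fv1] (lazy) (non-capturing group); then zero or more of a literal '9', then optionally whitespace (captured as 'tag'); then anchored at the end.
A `+?`/`*?`/`{m,n}?` starts at its minimum and grows only as far as needed for what follows to match.
Matches to split on: at [2:4] → '9 '.
Because the pattern has a capturing group, `split` also inserts each captured text between the pieces.

['fv', ' ', '']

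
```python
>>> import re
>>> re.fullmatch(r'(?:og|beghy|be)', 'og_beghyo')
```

None

`re.fullmatch` requires the pattern to consume the entire string.
Here the pattern can't cover the whole string, so the call returns None.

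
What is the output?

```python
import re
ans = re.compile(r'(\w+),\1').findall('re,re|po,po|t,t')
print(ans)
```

The backreference `\1` re-matches whatever the first group consumed, character for character.
Because there's exactly one group, `findall` drops the full match and keeps group 1 from each hit.

['re', 'po', 't']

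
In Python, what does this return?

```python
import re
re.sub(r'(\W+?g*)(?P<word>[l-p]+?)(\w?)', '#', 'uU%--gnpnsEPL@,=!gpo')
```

'uU#nsEPL#'

The pattern matches one or more of a non-word character (lazy), then zero or more of a literal 'g' (captured); then one or more of a character in [l-p] (lazy) (captured as 'word'); then optionally a word character (captured).
`sub` substitutes '#' at each match site.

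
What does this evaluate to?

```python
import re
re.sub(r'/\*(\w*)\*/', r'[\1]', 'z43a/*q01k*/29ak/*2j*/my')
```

'z43a[q01k]29ak[2j]my'

Matches: at [4:12] → '/*q01k*/'; at [16:22] → '/*2j*/'.
Each match is replaced using the text its own group 1 captured.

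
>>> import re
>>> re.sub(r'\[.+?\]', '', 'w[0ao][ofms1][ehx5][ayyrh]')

Matches: at [1:6] → '[0ao]'; at [6:13] → '[ofms1]'; at [13:19] → '[ehx5]'; at [19:26] → '[ayyrh]'.
Every occurrence is swapped for ''.

'w'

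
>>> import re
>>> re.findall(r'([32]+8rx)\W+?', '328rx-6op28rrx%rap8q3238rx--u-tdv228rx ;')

Pattern: one or more of one of [32], then the literal '8rx' (captured); then one or more of a non-word character (lazy).
`findall` collects group 1 from each match (3 total).

['328rx', '3238rx', '228rx']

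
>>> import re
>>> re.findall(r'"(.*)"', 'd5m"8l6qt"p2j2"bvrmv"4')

['8l6qt"p2j2"bvrmv']

Walking the string: at [3:21] match '"8l6qt"p2j2"bvrmv"', group 1 = '8l6qt"p2j2"bvrmv'.
With a single group, `findall` returns only what that group captured — 1 item.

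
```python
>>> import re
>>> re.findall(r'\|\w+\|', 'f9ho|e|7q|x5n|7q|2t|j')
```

`findall` yields the raw match text (3 of them) because the pattern has no groups.

['|e|', '|x5n|', '|2t|']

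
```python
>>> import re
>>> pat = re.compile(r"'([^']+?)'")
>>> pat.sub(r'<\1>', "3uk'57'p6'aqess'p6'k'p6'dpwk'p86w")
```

`\1` in the replacement pulls in group 1's text for each match.

'3uk<57>p6<aqess>p6<k>p6<dpwk>p86w'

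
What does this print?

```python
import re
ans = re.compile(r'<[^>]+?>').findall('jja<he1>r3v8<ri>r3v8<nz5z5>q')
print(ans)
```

['<he1>', '<ri>', '<nz5z5>']

`findall` yields the raw match text (3 of them) because the pattern has no groups.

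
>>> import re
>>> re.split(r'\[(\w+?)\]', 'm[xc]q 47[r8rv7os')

Matches to split on: at [1:5] → '[xc]'.
Because the pattern has a capturing group, `split` also inserts each captured text between the pieces.

['m', 'xc', 'q 47[r8rv7os']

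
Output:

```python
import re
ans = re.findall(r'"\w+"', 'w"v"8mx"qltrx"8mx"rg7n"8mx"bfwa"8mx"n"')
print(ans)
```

['"v"', '"qltrx"', '"rg7n"', '"bfwa"', '"n"']

`findall` yields the raw match text (5 of them) because the pattern has no groups.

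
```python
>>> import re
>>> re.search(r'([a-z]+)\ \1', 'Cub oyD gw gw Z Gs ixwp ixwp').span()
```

After group 1 captures some text, `\1` only succeeds where that same text appears again.
`search` walks the string left to right and returns the first match it finds.
The match spans [8:13] → 'gw gw'.
Captured: group 1 = 'gw'.

(8, 13)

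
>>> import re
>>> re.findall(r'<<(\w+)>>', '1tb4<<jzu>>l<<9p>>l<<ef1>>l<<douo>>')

Matches: at [4:11] match '<<jzu>>', group 1 = 'jzu'; at [12:18] match '<<9p>>', group 1 = '9p'; at [19:26] match '<<ef1>>', group 1 = 'ef1'; at [27:35] match '<<douo>>', group 1 = 'douo'.
One capturing group, so `findall` returns just the captured substring from each match — 4 in all.

['jzu', '9p', 'ef1', 'douo']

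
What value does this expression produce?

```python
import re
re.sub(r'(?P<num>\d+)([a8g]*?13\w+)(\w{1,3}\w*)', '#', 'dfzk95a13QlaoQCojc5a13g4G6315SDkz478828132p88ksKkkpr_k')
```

'dfzk#'

This matches one or more of a digit (captured as 'num'); then zero or more of one of [a8g] (lazy), then the literal '13', then one or more of a word character (captured); then 1 to 3 of a word character, then zero or more of a word character (captured).
Matches: at [4:54] → '95a13QlaoQCojc5a13g4G6315SDkz478828132p88ksKkkpr_k'.
Each match is replaced by '#'.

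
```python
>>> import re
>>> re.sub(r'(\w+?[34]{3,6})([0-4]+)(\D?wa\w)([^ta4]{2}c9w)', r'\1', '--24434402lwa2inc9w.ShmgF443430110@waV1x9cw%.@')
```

'--244344.ShmgF443430110@waV1x9cw%.@'

This matches one or more of a word character (lazy), then 3 to 6 of one of [34] (captured); then one or more of a character in [0-4] (captured); then optionally a non-digit, then the literal 'wa', then a word character (captured); then exactly 2 of any character except [ta4], then the literal 'c9w' (captured).
Matches: at [2:19] → '24434402lwa2inc9w'.
The replacement refers to a captured group, so each match is rewritten using its own captured text.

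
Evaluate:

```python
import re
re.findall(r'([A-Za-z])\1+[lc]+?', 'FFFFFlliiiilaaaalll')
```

['F', 'i', 'a']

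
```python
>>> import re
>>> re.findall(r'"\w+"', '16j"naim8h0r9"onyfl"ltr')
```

['"naim8h0r9"']

With no groups in the pattern, `findall` gives back each whole match — 1 here.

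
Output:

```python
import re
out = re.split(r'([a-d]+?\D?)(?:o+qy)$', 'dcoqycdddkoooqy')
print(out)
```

['dcoqy', 'cdddk', '']

With a capturing group present, the delimiter's captured portion is kept in the result list.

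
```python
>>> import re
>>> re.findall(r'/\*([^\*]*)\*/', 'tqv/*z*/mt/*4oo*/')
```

Walking the string: at [3:8] match '/*z*/', group 1 = 'z'; at [10:17] match '/*4oo*/', group 1 = '4oo'.
`findall` collects group 1 from each match (2 total).

['z', '4oo']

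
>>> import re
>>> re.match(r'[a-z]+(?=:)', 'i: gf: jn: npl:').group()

'i'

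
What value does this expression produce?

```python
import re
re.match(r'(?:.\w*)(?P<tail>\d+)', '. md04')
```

This matches any character, then zero or more of a word character (non-capturing group); then one or more of a digit (captured as 'tail').
`re.match` only tries the pattern at the start of the string.
Here position 0 doesn't satisfy it, so the call returns None.

None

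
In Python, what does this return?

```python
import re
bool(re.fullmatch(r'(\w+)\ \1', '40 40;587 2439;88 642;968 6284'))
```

`re.fullmatch` requires the pattern to consume the entire string.
Here the pattern can't cover the whole string, so the call returns None, and `bool(None)` is False.

False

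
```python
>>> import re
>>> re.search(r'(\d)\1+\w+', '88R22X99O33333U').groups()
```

('8',)

`\1` is not a pattern — it's the concrete string captured by group 1, re-applied verbatim.
`search` walks the string left to right and returns the first match it finds.
The match spans [0:15] → '88R22X99O33333U'.
Captured: group 1 = '8'.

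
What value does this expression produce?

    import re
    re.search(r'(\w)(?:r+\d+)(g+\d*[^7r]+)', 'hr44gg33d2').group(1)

'h'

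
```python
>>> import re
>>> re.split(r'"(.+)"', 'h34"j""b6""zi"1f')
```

The group in the pattern means `split` returns the separators' captures alongside the pieces.

['h34', 'j""b6""zi', '1f']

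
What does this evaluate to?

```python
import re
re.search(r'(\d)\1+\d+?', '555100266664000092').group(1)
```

'5'

The match spans [0:4] → '5551'.
Captured: group 1 = '5'.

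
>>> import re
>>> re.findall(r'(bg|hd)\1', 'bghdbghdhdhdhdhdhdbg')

`\1` has to match the exact text group 1 already captured.
Walking the string: at [6:10] match 'hdhd', group 1 = 'hd'; at [10:14] match 'hdhd', group 1 = 'hd'; at [14:18] match 'hdhd', group 1 = 'hd'.
One capturing group, so `findall` returns just the captured substring from each match — 3 in all.

['hd', 'hd', 'hd']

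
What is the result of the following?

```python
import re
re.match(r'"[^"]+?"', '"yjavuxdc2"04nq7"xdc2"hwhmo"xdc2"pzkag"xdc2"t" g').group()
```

With `match`, the pattern is implicitly anchored at the beginning.
The match spans [0:11] → '"yjavuxdc2"'.

'"yjavuxdc2"'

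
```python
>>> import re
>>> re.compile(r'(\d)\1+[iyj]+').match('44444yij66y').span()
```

(0, 8)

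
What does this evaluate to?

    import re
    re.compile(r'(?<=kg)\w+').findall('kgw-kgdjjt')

Lookahead/lookbehind check context without consuming it, so the matched span excludes the asserted characters.
Matches: at [2:3] → 'w'; at [6:10] → 'djjt'.
With no groups in the pattern, `findall` gives back each whole match — 2 here.

['w', 'djjt']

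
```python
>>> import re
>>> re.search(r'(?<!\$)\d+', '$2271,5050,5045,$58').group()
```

`(?!…)`/`(?<!…)` only lets a position through if the neighbouring text does NOT match; no characters are consumed.
`re.search` tries every starting position until one works.
The match spans [2:5] → '271'.

'271'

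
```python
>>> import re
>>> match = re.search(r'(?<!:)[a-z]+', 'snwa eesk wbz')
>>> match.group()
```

'snwa'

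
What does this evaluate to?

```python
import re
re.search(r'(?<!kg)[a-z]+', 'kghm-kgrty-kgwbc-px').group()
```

Because the assertion is negative and zero-width, positions next to the forbidden text are skipped.
`search` walks the string left to right and returns the first match it finds.
The match spans [0:4] → 'kghm'.

'kghm'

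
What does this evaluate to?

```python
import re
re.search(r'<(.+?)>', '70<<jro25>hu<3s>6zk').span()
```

Because the quantifier is non-greedy, it stops expanding at the earliest point where the rest of the pattern can succeed.
`search` walks the string left to right and returns the first match it finds.
The match spans [2:10] → '<<jro25>'.
Captured: group 1 = '<jro25'.

(2, 10)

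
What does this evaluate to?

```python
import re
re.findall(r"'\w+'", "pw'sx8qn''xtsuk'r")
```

["'sx8qn'", "'xtsuk'"]

Matches: at [2:9] → "'sx8qn'"; at [9:16] → "'xtsuk'".
With no groups in the pattern, `findall` gives back each whole match — 2 here.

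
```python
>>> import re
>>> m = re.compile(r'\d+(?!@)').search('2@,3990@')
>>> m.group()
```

'399'

`(?!…)`/`(?<!…)` only lets a position through if the neighbouring text does NOT match; no characters are consumed.
Unlike `match`, `search` isn't anchored — it looks for the pattern anywhere in the string.
The match spans [3:6] → '399'.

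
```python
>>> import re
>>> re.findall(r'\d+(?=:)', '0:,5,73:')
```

['0', '73']

Because the assertion is zero-width, the text it checks is not consumed and won't appear in the result.
Matches: at [0:1] → '0'; at [5:7] → '73'.
Since nothing is captured, `findall` lists the 2 matched substrings directly.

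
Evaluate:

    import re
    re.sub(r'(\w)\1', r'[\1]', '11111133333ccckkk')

`\1` is not a pattern — it's the concrete string captured by group 1, re-applied verbatim.
Matches: at [0:2] → '11'; at [2:4] → '11'; at [4:6] → '11'; at [6:8] → '33'; at [8:10] → '33'; ….
Each match is replaced using the text its own group 1 captured.

'[1][1][1][3][3]3[c]c[k]k'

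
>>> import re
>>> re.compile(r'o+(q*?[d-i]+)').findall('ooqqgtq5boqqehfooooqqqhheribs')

One capturing group, so `findall` returns just the captured substring from each match — 3 in all.

['qqg', 'qqehf', 'qqqhhe']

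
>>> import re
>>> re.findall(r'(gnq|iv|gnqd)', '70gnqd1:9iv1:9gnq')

The regex engine tests alternatives in the order written; an earlier branch that matches wins even if a later one would match more.
With a single group, `findall` returns only what that group captured — 3 items.

['gnq', 'iv', 'gnq']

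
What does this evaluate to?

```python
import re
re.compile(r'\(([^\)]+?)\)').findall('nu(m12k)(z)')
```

['m12k', 'z']

`findall` collects group 1 from each match (2 total).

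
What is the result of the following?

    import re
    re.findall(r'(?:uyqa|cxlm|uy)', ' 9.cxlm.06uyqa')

['cxlm', 'uyqa']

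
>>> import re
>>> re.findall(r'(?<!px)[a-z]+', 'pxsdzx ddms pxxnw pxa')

`(?!…)`/`(?<!…)` only lets a position through if the neighbouring text does NOT match; no characters are consumed.
Walking the string: at [0:6] → 'pxsdzx'; at [7:11] → 'ddms'; at [12:17] → 'pxxnw'; at [18:21] → 'pxa'.
No capturing groups, so `findall` returns the 4 full match strings.

['pxsdzx', 'ddms', 'pxxnw', 'pxa']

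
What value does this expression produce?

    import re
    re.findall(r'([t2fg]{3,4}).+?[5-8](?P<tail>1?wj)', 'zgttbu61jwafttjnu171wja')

[('gtt', '1wj')]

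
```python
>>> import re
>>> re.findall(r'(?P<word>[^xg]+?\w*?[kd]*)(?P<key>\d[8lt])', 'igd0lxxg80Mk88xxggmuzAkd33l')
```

[('igd', '0l'), ('80Mk', '88'), ('muzAkd3', '3l')]

This matches one or more of any character except [xg] (lazy), then zero or more of a word character (lazy), then zero or more of one of [kd] (captured as 'word'); then a digit, then one of [8lt] (captured as 'key').
Matches: at [0:5] match 'igd0l', groups = ('igd', '0l'); at [8:14] match '80Mk88', groups = ('80Mk', '88'); at [18:27] match 'muzAkd33l', groups = ('muzAkd3', '3l').
`findall` packs the 2 group values into a tuple for every match.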